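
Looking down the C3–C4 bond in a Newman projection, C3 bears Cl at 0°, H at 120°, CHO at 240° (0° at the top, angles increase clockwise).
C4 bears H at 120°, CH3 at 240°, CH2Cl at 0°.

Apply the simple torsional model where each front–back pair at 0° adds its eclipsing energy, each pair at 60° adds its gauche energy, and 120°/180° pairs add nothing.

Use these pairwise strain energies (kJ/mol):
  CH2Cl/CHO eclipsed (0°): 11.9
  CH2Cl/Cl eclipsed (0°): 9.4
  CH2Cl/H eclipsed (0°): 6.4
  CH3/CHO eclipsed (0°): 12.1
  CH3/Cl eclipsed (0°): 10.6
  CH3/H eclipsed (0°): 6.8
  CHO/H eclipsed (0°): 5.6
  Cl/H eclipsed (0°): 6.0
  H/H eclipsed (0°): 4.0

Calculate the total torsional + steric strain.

25.5 kJ/mol

This conformer is eclipsed. Cl at 0° is eclipsed with CH2Cl at 0° (9.4); H at 120° is eclipsed with H at 120° (4.0); CHO at 240° is eclipsed with CH3 at 240° (12.1). Total 25.5 kJ/mol.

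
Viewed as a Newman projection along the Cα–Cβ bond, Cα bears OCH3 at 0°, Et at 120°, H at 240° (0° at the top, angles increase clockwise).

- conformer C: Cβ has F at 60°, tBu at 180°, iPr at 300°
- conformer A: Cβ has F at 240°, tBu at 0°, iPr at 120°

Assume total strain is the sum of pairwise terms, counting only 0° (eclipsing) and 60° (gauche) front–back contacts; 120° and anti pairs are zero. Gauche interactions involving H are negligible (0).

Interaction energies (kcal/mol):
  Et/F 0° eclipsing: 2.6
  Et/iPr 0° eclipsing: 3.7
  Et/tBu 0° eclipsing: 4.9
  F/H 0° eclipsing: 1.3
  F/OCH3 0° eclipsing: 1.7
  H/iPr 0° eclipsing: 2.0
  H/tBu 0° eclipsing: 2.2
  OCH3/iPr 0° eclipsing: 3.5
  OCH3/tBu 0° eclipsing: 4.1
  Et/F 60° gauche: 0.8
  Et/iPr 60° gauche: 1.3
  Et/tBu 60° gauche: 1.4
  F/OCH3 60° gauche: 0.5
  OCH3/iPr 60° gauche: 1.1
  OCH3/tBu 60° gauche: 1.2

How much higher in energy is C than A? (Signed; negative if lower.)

-5.3 kcal/mol

C (staggered): OCH3–F gauche, OCH3–iPr gauche, Et–F gauche, Et–tBu gauche; 0.5 + 1.1 + 0.8 + 1.4 = 3.8 kcal/mol.
A (eclipsed): OCH3–tBu eclipsed, Et–iPr eclipsed, H–F eclipsed; 4.1 + 3.7 + 1.3 = 9.1 kcal/mol.
E(C) − E(A) = 3.8 − 9.1 = -5.3 kcal/mol.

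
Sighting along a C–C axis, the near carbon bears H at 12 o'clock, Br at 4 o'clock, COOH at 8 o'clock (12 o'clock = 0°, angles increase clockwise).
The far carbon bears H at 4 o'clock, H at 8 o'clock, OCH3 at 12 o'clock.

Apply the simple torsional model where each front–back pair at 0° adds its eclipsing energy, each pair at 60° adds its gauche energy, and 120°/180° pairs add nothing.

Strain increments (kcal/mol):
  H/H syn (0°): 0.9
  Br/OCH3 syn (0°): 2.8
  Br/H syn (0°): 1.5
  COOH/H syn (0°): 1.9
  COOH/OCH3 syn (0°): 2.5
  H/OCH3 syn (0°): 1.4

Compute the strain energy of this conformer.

This conformer (eclipsed): H(0°)/OCH3(0°) eclipsed 1.4; Br(120°)/H(120°) eclipsed 1.5; COOH(240°)/H(240°) eclipsed 1.9 → 4.8 kcal/mol.

4.8 kcal/mol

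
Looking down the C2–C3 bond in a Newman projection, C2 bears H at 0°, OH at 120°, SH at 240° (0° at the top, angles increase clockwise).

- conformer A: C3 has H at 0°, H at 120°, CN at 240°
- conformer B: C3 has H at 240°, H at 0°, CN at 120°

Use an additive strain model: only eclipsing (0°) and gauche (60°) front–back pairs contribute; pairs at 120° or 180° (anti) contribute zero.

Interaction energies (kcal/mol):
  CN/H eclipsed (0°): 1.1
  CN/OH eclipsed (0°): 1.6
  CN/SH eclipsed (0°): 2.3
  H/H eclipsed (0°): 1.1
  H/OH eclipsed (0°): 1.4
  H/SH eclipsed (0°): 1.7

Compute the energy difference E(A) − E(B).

A (eclipsed): H(0°)/H(0°) eclipsed 1.1; OH(120°)/H(120°) eclipsed 1.4; SH(240°)/CN(240°) eclipsed 2.3 → 4.8 kcal/mol.
B (eclipsed): H(0°)/H(0°) eclipsed 1.1; OH(120°)/CN(120°) eclipsed 1.6; SH(240°)/H(240°) eclipsed 1.7 → 4.4 kcal/mol.
E(A) − E(B) = 4.8 − 4.4 = +0.4 kcal/mol.

+0.4 kcal/mol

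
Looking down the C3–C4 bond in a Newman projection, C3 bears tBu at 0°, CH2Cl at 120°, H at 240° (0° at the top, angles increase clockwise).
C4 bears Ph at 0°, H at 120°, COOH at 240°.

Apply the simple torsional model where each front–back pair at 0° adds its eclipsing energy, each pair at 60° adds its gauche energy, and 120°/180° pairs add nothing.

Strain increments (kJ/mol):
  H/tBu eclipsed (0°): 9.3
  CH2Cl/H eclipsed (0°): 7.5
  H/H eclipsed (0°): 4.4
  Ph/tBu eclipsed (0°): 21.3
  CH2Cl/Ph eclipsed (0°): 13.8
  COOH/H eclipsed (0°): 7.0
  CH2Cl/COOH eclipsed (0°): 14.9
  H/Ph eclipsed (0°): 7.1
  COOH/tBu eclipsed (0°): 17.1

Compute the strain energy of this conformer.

This conformer (eclipsed): tBu(0°)/Ph(0°) eclipsed 21.3; CH2Cl(120°)/H(120°) eclipsed 7.5; H(240°)/COOH(240°) eclipsed 7.0 → 35.8 kJ/mol.

35.8 kJ/mol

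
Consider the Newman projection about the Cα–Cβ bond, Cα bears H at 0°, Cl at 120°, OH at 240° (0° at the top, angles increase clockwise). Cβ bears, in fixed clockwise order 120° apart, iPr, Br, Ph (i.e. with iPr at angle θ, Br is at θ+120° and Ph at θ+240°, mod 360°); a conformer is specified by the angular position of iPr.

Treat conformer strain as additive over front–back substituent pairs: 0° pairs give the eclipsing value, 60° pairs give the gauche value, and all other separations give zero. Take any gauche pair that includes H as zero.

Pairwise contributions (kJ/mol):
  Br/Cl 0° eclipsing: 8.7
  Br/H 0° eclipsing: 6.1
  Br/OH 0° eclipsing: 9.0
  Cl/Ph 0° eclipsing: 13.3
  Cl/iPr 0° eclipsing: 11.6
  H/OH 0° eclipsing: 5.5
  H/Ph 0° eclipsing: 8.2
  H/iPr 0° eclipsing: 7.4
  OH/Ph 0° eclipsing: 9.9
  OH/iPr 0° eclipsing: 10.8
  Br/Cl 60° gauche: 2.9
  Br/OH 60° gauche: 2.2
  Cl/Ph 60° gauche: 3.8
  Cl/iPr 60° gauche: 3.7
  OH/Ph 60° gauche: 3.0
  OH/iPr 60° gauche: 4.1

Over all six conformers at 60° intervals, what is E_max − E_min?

iPr at 0° is eclipsed. H at 0° is eclipsed with iPr at 0° (7.4); Cl at 120° is eclipsed with Br at 120° (8.7); OH at 240° is eclipsed with Ph at 240° (9.9). Total 26.0 kJ/mol.
iPr at 60° is staggered. Cl at 120° is gauche with iPr at 60° (3.7); Cl at 120° is gauche with Br at 180° (2.9); OH at 240° is gauche with Br at 180° (2.2); OH at 240° is gauche with Ph at 300° (3.0). Total 11.8 kJ/mol.
iPr at 120° is eclipsed. H at 0° is eclipsed with Ph at 0° (8.2); Cl at 120° is eclipsed with iPr at 120° (11.6); OH at 240° is eclipsed with Br at 240° (9.0). Total 28.8 kJ/mol.
iPr at 180° is staggered. Cl at 120° is gauche with iPr at 180° (3.7); Cl at 120° is gauche with Ph at 60° (3.8); OH at 240° is gauche with iPr at 180° (4.1); OH at 240° is gauche with Br at 300° (2.2). Total 13.8 kJ/mol.
iPr at 240° is eclipsed. H at 0° is eclipsed with Br at 0° (6.1); Cl at 120° is eclipsed with Ph at 120° (13.3); OH at 240° is eclipsed with iPr at 240° (10.8). Total 30.2 kJ/mol.
iPr at 300° is staggered. Cl at 120° is gauche with Br at 60° (2.9); Cl at 120° is gauche with Ph at 180° (3.8); OH at 240° is gauche with iPr at 300° (4.1); OH at 240° is gauche with Ph at 180° (3.0). Total 13.8 kJ/mol.
Max at 240° (30.2 kJ/mol), min at 60° (11.8 kJ/mol); barrier = 18.4 kJ/mol.

18.4 kJ/mol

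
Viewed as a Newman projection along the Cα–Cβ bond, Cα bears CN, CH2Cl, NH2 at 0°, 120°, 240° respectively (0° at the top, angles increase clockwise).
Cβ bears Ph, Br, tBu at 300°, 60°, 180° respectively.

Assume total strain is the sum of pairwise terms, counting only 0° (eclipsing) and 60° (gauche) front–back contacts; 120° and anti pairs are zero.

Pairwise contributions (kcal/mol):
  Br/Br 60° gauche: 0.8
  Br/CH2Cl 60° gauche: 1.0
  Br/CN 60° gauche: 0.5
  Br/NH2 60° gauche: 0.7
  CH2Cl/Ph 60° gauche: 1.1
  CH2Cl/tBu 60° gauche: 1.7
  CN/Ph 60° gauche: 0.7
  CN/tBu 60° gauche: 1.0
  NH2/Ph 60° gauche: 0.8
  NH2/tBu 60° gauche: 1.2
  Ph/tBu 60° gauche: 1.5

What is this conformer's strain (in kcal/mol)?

5.9 kcal/mol

This conformer is staggered. CN at 0° is gauche with Ph at 300° (0.7); CN at 0° is gauche with Br at 60° (0.5); CH2Cl at 120° is gauche with Br at 60° (1.0); CH2Cl at 120° is gauche with tBu at 180° (1.7); NH2 at 240° is gauche with Ph at 300° (0.8); NH2 at 240° is gauche with tBu at 180° (1.2). Total 5.9 kcal/mol.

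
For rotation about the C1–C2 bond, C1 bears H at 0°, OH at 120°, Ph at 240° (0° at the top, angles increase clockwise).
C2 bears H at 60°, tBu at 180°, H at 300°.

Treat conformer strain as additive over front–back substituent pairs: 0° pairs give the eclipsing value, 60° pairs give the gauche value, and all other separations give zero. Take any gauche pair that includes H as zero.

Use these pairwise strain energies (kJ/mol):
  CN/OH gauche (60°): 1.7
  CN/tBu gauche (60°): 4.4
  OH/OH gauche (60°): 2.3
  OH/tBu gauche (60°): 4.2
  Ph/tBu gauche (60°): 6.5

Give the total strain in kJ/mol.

10.7 kJ/mol

This conformer (staggered): OH–tBu gauche, Ph–tBu gauche; 4.2 + 6.5 = 10.7 kJ/mol.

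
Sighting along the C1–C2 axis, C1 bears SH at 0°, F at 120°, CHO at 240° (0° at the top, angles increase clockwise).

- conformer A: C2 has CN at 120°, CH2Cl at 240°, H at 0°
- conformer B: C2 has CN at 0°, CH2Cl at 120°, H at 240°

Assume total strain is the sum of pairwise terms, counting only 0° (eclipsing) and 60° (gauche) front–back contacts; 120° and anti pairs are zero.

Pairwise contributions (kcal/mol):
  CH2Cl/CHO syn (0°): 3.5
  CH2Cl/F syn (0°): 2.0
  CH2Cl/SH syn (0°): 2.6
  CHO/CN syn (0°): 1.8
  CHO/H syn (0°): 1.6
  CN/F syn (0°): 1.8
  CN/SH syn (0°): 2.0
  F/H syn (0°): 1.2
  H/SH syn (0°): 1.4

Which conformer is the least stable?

A

A (eclipsed): SH–H eclipsed, F–CN eclipsed, CHO–CH2Cl eclipsed; 1.4 + 1.8 + 3.5 = 6.7 kcal/mol.
B (eclipsed): SH–CN eclipsed, F–CH2Cl eclipsed, CHO–H eclipsed; 2.0 + 2.0 + 1.6 = 5.6 kcal/mol.
A has the highest total (6.7 kcal/mol).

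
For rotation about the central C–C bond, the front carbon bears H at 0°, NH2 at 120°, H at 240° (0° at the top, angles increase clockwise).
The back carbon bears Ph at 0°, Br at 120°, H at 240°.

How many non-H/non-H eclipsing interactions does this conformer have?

1

Non-H eclipsing pairs: NH2(120°)/Br(120°) — 1 interaction.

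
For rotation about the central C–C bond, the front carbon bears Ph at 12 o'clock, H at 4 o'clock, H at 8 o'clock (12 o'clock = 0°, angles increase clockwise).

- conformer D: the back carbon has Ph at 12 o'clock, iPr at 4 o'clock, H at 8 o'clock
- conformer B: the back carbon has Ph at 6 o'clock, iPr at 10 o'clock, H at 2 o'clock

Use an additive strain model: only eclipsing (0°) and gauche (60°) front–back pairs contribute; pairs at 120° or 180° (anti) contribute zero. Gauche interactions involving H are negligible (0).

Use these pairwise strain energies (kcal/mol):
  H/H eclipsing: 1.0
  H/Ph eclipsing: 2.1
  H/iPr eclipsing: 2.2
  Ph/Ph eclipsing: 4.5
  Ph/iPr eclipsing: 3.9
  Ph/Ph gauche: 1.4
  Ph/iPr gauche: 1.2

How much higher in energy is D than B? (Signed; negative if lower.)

D (eclipsed): Ph(0°)/Ph(0°) eclipsed 4.5; H(120°)/iPr(120°) eclipsed 2.2; H(240°)/H(240°) eclipsed 1.0 → 7.7 kcal/mol.
B (staggered): Ph(0°)/iPr(300°) gauche 1.2 → 1.2 kcal/mol.
E(D) − E(B) = 7.7 − 1.2 = +6.5 kcal/mol.

+6.5 kcal/mol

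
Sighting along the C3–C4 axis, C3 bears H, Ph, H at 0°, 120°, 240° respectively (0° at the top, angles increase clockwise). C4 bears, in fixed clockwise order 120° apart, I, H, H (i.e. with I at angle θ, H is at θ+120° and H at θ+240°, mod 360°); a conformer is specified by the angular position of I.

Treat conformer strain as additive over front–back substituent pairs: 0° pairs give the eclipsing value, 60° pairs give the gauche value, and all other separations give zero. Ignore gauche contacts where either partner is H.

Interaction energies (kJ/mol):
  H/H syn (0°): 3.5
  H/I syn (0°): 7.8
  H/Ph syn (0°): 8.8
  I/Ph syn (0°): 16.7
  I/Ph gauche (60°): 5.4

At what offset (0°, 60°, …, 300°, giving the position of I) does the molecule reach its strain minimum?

300°

I at 0° (eclipsed): H–I eclipsed, Ph–H eclipsed, H–H eclipsed; 7.8 + 8.8 + 3.5 = 20.1 kJ/mol.
I at 60° (staggered): Ph–I gauche; 5.4 = 5.4 kJ/mol.
I at 120° (eclipsed): H–H eclipsed, Ph–I eclipsed, H–H eclipsed; 3.5 + 16.7 + 3.5 = 23.7 kJ/mol.
I at 180° (staggered): Ph–I gauche; 5.4 = 5.4 kJ/mol.
I at 240° (eclipsed): H–H eclipsed, Ph–H eclipsed, H–I eclipsed; 3.5 + 8.8 + 7.8 = 20.1 kJ/mol.
I at 300° (staggered): no non-H gauche contacts → 0.0 kJ/mol.
The minimum (0.0 kJ/mol) occurs with I at 300°.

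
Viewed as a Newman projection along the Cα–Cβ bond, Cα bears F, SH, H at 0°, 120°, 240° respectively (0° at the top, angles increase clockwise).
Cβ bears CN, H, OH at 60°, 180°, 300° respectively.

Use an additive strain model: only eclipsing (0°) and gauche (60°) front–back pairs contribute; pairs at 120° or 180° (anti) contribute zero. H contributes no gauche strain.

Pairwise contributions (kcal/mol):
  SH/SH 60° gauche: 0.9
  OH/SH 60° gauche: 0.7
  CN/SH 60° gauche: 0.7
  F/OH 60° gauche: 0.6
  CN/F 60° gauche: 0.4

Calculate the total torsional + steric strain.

1.7 kcal/mol

This conformer (staggered): F(0°)/CN(60°) gauche 0.4; F(0°)/OH(300°) gauche 0.6; SH(120°)/CN(60°) gauche 0.7 → 1.7 kcal/mol.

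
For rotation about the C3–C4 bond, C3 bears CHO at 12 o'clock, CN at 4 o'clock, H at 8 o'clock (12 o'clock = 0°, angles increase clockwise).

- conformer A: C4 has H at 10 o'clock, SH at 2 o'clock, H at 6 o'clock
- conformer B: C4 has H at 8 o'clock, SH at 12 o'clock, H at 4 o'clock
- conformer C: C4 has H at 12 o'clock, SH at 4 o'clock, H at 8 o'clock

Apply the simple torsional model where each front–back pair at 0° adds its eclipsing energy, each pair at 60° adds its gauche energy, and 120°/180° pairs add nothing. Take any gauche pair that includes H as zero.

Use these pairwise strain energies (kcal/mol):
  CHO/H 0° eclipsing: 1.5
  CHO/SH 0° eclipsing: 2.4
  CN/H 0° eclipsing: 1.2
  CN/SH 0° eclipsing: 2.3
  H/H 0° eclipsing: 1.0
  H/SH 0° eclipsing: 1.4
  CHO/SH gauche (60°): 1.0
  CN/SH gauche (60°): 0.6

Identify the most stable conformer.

A

A (staggered): CHO–SH gauche, CN–SH gauche; 1.0 + 0.6 = 1.6 kcal/mol.
B (eclipsed): CHO–SH eclipsed, CN–H eclipsed, H–H eclipsed; 2.4 + 1.2 + 1.0 = 4.6 kcal/mol.
C (eclipsed): CHO–H eclipsed, CN–SH eclipsed, H–H eclipsed; 1.5 + 2.3 + 1.0 = 4.8 kcal/mol.
A has the lowest total (1.6 kcal/mol).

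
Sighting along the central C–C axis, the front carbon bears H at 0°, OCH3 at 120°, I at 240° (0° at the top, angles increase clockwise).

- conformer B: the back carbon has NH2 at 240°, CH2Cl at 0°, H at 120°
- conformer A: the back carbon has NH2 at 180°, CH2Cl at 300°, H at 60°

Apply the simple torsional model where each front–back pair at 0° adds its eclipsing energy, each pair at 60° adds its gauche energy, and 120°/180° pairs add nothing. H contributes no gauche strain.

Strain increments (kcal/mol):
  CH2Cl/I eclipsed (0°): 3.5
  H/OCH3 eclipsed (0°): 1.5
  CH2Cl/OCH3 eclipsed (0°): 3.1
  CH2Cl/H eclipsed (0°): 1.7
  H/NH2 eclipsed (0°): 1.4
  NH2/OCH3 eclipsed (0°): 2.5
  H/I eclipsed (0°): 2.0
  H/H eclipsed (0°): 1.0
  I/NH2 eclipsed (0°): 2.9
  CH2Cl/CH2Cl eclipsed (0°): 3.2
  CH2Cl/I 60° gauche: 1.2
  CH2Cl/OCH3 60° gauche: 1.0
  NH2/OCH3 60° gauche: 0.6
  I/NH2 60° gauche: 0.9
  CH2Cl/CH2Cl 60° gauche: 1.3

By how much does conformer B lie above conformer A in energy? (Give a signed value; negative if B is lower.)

+3.4 kcal/mol

B is eclipsed. H at 0° is eclipsed with CH2Cl at 0° (1.7); OCH3 at 120° is eclipsed with H at 120° (1.5); I at 240° is eclipsed with NH2 at 240° (2.9). Total 6.1 kcal/mol.
A is staggered. OCH3 at 120° is gauche with NH2 at 180° (0.6); I at 240° is gauche with NH2 at 180° (0.9); I at 240° is gauche with CH2Cl at 300° (1.2). Total 2.7 kcal/mol.
E(B) − E(A) = 6.1 − 2.7 = +3.4 kcal/mol.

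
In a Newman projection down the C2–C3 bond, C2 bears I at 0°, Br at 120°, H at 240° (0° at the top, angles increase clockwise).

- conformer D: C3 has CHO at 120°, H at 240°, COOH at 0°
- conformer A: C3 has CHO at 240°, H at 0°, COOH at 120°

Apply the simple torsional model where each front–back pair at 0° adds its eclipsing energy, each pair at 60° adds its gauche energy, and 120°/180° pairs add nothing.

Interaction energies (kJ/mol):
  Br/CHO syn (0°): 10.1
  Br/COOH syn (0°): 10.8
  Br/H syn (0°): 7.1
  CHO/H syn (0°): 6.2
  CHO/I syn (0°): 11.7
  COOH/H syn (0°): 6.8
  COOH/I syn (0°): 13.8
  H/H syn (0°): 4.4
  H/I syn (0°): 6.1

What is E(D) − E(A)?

D (eclipsed): I(0°)/COOH(0°) eclipsed 13.8; Br(120°)/CHO(120°) eclipsed 10.1; H(240°)/H(240°) eclipsed 4.4 → 28.3 kJ/mol.
A (eclipsed): I(0°)/H(0°) eclipsed 6.1; Br(120°)/COOH(120°) eclipsed 10.8; H(240°)/CHO(240°) eclipsed 6.2 → 23.1 kJ/mol.
E(D) − E(A) = 28.3 − 23.1 = +5.2 kJ/mol.

+5.2 kJ/mol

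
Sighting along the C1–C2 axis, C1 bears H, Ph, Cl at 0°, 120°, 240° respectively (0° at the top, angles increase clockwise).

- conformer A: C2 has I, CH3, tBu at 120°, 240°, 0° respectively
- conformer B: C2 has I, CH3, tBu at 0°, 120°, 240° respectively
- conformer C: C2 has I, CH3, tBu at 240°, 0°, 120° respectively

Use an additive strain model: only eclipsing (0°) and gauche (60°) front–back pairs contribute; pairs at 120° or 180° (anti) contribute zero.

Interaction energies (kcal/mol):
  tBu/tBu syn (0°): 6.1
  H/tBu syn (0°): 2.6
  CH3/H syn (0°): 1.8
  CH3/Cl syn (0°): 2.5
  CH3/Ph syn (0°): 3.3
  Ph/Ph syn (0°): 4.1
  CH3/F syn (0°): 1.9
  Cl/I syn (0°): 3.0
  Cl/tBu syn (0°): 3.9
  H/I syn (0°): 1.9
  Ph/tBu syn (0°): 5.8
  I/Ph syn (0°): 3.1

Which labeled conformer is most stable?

A (eclipsed): H(0°)/tBu(0°) eclipsed 2.6; Ph(120°)/I(120°) eclipsed 3.1; Cl(240°)/CH3(240°) eclipsed 2.5 → 8.2 kcal/mol.
B (eclipsed): H(0°)/I(0°) eclipsed 1.9; Ph(120°)/CH3(120°) eclipsed 3.3; Cl(240°)/tBu(240°) eclipsed 3.9 → 9.1 kcal/mol.
C (eclipsed): H(0°)/CH3(0°) eclipsed 1.8; Ph(120°)/tBu(120°) eclipsed 5.8; Cl(240°)/I(240°) eclipsed 3.0 → 10.6 kcal/mol.
A has the lowest total (8.2 kcal/mol).

A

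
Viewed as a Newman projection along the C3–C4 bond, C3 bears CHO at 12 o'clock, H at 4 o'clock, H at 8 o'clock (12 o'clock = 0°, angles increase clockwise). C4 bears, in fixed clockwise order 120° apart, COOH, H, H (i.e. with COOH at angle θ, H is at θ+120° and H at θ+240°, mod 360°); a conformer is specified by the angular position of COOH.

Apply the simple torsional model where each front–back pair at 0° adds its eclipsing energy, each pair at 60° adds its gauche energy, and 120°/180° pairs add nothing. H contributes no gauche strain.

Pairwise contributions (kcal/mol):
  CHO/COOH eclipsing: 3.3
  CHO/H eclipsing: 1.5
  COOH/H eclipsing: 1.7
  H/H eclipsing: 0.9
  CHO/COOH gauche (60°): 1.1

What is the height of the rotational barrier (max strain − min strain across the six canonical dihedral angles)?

COOH at 0° (eclipsed): CHO(0°)/COOH(0°) eclipsed 3.3; H(120°)/H(120°) eclipsed 0.9; H(240°)/H(240°) eclipsed 0.9 → 5.1 kcal/mol.
COOH at 60° (staggered): CHO(0°)/COOH(60°) gauche 1.1 → 1.1 kcal/mol.
COOH at 120° (eclipsed): CHO(0°)/H(0°) eclipsed 1.5; H(120°)/COOH(120°) eclipsed 1.7; H(240°)/H(240°) eclipsed 0.9 → 4.1 kcal/mol.
COOH at 180° (staggered): no non-H gauche contacts → 0.0 kcal/mol.
COOH at 240° (eclipsed): CHO(0°)/H(0°) eclipsed 1.5; H(120°)/H(120°) eclipsed 0.9; H(240°)/COOH(240°) eclipsed 1.7 → 4.1 kcal/mol.
COOH at 300° (staggered): CHO(0°)/COOH(300°) gauche 1.1 → 1.1 kcal/mol.
Max at 0° (5.1 kcal/mol), min at 180° (0.0 kcal/mol); barrier = 5.1 kcal/mol.

5.1 kcal/mol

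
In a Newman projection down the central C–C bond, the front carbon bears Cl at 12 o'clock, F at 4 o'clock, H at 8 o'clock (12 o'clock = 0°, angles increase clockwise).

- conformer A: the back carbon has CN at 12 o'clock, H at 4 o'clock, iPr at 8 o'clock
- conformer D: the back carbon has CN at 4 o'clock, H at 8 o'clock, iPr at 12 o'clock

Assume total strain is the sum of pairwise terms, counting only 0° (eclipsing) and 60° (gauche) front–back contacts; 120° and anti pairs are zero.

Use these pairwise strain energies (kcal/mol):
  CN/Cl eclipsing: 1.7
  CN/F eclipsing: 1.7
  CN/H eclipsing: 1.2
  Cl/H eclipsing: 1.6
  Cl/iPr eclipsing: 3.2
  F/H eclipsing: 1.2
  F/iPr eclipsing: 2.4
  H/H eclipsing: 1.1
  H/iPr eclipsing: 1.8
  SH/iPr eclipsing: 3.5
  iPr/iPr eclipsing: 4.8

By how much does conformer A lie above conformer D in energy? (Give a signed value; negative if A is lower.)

-1.3 kcal/mol

A is eclipsed. Cl at 0° is eclipsed with CN at 0° (1.7); F at 120° is eclipsed with H at 120° (1.2); H at 240° is eclipsed with iPr at 240° (1.8). Total 4.7 kcal/mol.
D is eclipsed. Cl at 0° is eclipsed with iPr at 0° (3.2); F at 120° is eclipsed with CN at 120° (1.7); H at 240° is eclipsed with H at 240° (1.1). Total 6.0 kcal/mol.
E(A) − E(D) = 4.7 − 6.0 = -1.3 kcal/mol.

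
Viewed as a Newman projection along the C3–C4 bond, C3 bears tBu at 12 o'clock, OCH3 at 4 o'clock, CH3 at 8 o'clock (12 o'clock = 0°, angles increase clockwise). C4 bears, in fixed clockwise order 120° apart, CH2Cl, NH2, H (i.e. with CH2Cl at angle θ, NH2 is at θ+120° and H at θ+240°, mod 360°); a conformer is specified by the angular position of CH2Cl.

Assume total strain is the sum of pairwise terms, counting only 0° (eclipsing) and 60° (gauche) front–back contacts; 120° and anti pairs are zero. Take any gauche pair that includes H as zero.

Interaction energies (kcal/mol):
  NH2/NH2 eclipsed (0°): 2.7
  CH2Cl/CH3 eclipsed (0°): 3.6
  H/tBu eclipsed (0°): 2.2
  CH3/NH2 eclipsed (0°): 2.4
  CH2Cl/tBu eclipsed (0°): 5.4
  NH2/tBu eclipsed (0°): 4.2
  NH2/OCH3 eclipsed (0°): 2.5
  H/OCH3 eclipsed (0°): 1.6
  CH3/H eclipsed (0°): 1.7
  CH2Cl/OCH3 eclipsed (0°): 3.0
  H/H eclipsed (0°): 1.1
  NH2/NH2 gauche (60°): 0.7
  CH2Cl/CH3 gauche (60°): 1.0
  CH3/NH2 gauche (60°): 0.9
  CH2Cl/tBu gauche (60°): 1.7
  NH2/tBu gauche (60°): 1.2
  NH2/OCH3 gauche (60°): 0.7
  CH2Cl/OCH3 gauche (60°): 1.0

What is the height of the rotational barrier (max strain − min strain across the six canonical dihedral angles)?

5.5 kcal/mol

CH2Cl at 0° (eclipsed): tBu(0°)/CH2Cl(0°) eclipsed 5.4; OCH3(120°)/NH2(120°) eclipsed 2.5; CH3(240°)/H(240°) eclipsed 1.7 → 9.6 kcal/mol.
CH2Cl at 60° (staggered): tBu(0°)/CH2Cl(60°) gauche 1.7; OCH3(120°)/CH2Cl(60°) gauche 1.0; OCH3(120°)/NH2(180°) gauche 0.7; CH3(240°)/NH2(180°) gauche 0.9 → 4.3 kcal/mol.
CH2Cl at 120° (eclipsed): tBu(0°)/H(0°) eclipsed 2.2; OCH3(120°)/CH2Cl(120°) eclipsed 3.0; CH3(240°)/NH2(240°) eclipsed 2.4 → 7.6 kcal/mol.
CH2Cl at 180° (staggered): tBu(0°)/NH2(300°) gauche 1.2; OCH3(120°)/CH2Cl(180°) gauche 1.0; CH3(240°)/CH2Cl(180°) gauche 1.0; CH3(240°)/NH2(300°) gauche 0.9 → 4.1 kcal/mol.
CH2Cl at 240° (eclipsed): tBu(0°)/NH2(0°) eclipsed 4.2; OCH3(120°)/H(120°) eclipsed 1.6; CH3(240°)/CH2Cl(240°) eclipsed 3.6 → 9.4 kcal/mol.
CH2Cl at 300° (staggered): tBu(0°)/CH2Cl(300°) gauche 1.7; tBu(0°)/NH2(60°) gauche 1.2; OCH3(120°)/NH2(60°) gauche 0.7; CH3(240°)/CH2Cl(300°) gauche 1.0 → 4.6 kcal/mol.
Max at 0° (9.6 kcal/mol), min at 180° (4.1 kcal/mol); barrier = 5.5 kcal/mol.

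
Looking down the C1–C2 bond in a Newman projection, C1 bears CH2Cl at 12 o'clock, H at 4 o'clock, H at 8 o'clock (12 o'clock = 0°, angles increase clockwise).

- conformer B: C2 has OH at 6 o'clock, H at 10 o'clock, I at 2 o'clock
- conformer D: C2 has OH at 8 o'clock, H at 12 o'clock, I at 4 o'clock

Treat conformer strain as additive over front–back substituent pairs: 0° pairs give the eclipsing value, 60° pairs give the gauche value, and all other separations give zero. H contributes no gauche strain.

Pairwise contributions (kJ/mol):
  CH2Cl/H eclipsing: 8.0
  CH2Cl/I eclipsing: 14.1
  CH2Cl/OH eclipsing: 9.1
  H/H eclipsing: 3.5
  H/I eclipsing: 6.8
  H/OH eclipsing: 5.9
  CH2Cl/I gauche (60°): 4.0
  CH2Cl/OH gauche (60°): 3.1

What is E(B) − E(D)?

-16.7 kJ/mol

B is staggered. CH2Cl at 0° is gauche with I at 60° (4.0). Total 4.0 kJ/mol.
D is eclipsed. CH2Cl at 0° is eclipsed with H at 0° (8.0); H at 120° is eclipsed with I at 120° (6.8); H at 240° is eclipsed with OH at 240° (5.9). Total 20.7 kJ/mol.
E(B) − E(D) = 4.0 − 20.7 = -16.7 kJ/mol.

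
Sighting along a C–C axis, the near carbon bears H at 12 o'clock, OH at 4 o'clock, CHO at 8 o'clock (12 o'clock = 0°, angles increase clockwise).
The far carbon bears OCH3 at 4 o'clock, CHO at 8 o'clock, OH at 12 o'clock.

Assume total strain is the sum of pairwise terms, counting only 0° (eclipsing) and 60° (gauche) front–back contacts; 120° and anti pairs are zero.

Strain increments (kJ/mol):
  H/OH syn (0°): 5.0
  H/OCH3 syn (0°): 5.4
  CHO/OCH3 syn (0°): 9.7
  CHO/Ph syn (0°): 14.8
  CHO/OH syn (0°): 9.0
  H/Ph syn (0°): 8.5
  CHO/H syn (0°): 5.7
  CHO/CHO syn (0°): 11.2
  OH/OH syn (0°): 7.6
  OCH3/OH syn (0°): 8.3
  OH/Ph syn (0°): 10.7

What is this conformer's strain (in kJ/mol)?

This conformer is eclipsed. H at 0° is eclipsed with OH at 0° (5.0); OH at 120° is eclipsed with OCH3 at 120° (8.3); CHO at 240° is eclipsed with CHO at 240° (11.2). Total 24.5 kJ/mol.

24.5 kJ/mol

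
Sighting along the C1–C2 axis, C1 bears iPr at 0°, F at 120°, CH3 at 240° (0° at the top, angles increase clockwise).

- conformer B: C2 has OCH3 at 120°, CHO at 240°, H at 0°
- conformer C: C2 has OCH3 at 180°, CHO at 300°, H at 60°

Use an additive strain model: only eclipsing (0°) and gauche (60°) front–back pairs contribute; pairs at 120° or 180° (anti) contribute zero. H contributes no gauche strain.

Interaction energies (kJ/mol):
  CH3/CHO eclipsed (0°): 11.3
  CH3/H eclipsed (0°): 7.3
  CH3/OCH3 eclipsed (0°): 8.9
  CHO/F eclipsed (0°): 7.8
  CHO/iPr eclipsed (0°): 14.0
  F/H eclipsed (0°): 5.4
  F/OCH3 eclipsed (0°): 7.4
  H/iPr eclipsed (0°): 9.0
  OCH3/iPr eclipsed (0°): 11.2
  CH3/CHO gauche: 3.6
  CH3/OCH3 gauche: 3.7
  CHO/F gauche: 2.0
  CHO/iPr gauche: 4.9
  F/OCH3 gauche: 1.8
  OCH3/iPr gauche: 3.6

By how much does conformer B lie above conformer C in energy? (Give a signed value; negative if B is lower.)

+13.7 kJ/mol

B is eclipsed. iPr at 0° is eclipsed with H at 0° (9.0); F at 120° is eclipsed with OCH3 at 120° (7.4); CH3 at 240° is eclipsed with CHO at 240° (11.3). Total 27.7 kJ/mol.
C is staggered. iPr at 0° is gauche with CHO at 300° (4.9); F at 120° is gauche with OCH3 at 180° (1.8); CH3 at 240° is gauche with OCH3 at 180° (3.7); CH3 at 240° is gauche with CHO at 300° (3.6). Total 14.0 kJ/mol.
E(B) − E(C) = 27.7 − 14.0 = +13.7 kJ/mol.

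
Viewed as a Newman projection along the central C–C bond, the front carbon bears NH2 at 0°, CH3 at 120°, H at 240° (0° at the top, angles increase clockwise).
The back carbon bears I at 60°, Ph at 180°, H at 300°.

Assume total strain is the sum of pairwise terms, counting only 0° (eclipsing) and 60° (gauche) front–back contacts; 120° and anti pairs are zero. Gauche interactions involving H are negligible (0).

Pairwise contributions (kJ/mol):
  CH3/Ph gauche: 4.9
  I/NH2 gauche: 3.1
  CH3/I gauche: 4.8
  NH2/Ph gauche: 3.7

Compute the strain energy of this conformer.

12.8 kJ/mol

This conformer (staggered): NH2–I gauche, CH3–I gauche, CH3–Ph gauche; 3.1 + 4.8 + 4.9 = 12.8 kJ/mol.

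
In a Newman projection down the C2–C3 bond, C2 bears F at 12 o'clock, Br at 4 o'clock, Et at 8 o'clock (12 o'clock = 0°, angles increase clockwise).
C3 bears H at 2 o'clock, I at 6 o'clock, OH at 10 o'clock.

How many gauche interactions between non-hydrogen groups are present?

Non-H gauche pairs: F(0°)/OH(300°); Br(120°)/I(180°); Et(240°)/I(180°); Et(240°)/OH(300°) — 4 interactions.

4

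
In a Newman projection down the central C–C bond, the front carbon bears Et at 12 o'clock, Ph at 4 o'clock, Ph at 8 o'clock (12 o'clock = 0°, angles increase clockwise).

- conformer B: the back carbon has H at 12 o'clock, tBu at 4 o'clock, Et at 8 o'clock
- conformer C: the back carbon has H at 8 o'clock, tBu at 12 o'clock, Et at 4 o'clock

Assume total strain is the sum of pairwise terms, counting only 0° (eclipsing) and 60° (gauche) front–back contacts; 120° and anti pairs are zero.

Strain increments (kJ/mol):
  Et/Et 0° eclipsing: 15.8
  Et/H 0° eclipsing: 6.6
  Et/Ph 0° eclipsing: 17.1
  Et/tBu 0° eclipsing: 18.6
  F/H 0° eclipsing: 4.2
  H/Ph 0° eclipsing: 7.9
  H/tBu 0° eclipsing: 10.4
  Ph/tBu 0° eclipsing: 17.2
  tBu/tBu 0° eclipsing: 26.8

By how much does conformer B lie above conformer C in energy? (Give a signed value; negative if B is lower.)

-2.7 kJ/mol

B (eclipsed): Et(0°)/H(0°) eclipsed 6.6; Ph(120°)/tBu(120°) eclipsed 17.2; Ph(240°)/Et(240°) eclipsed 17.1 → 40.9 kJ/mol.
C (eclipsed): Et(0°)/tBu(0°) eclipsed 18.6; Ph(120°)/Et(120°) eclipsed 17.1; Ph(240°)/H(240°) eclipsed 7.9 → 43.6 kJ/mol.
E(B) − E(C) = 40.9 − 43.6 = -2.7 kJ/mol.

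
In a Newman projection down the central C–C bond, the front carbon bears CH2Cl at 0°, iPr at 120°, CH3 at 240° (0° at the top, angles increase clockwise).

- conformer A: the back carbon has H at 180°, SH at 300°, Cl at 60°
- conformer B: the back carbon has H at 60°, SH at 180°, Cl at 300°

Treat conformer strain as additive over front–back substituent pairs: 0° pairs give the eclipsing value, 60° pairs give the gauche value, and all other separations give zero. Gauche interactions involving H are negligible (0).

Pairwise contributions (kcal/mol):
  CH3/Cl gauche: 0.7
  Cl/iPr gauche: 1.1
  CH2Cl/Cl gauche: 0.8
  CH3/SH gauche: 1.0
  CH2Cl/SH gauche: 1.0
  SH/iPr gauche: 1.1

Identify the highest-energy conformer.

A

A is staggered. CH2Cl at 0° is gauche with SH at 300° (1.0); CH2Cl at 0° is gauche with Cl at 60° (0.8); iPr at 120° is gauche with Cl at 60° (1.1); CH3 at 240° is gauche with SH at 300° (1.0). Total 3.9 kcal/mol.
B is staggered. CH2Cl at 0° is gauche with Cl at 300° (0.8); iPr at 120° is gauche with SH at 180° (1.1); CH3 at 240° is gauche with SH at 180° (1.0); CH3 at 240° is gauche with Cl at 300° (0.7). Total 3.6 kcal/mol.
A has the highest total (3.9 kcal/mol).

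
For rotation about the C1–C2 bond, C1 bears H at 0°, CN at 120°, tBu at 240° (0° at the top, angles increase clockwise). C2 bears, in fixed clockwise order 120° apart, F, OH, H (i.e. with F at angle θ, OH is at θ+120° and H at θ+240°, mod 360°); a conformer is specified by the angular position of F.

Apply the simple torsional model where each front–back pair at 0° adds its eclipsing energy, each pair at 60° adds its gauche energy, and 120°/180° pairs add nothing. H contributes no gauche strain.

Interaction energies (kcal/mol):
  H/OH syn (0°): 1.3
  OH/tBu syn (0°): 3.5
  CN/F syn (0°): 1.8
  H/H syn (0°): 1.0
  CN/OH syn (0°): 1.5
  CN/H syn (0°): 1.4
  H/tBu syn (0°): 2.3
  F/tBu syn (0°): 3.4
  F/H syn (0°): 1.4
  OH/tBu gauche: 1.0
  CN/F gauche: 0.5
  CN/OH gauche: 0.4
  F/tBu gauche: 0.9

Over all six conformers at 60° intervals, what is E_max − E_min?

5.0 kcal/mol

F at 0° (eclipsed): H(0°)/F(0°) eclipsed 1.4; CN(120°)/OH(120°) eclipsed 1.5; tBu(240°)/H(240°) eclipsed 2.3 → 5.2 kcal/mol.
F at 60° (staggered): CN(120°)/F(60°) gauche 0.5; CN(120°)/OH(180°) gauche 0.4; tBu(240°)/OH(180°) gauche 1.0 → 1.9 kcal/mol.
F at 120° (eclipsed): H(0°)/H(0°) eclipsed 1.0; CN(120°)/F(120°) eclipsed 1.8; tBu(240°)/OH(240°) eclipsed 3.5 → 6.3 kcal/mol.
F at 180° (staggered): CN(120°)/F(180°) gauche 0.5; tBu(240°)/F(180°) gauche 0.9; tBu(240°)/OH(300°) gauche 1.0 → 2.4 kcal/mol.
F at 240° (eclipsed): H(0°)/OH(0°) eclipsed 1.3; CN(120°)/H(120°) eclipsed 1.4; tBu(240°)/F(240°) eclipsed 3.4 → 6.1 kcal/mol.
F at 300° (staggered): CN(120°)/OH(60°) gauche 0.4; tBu(240°)/F(300°) gauche 0.9 → 1.3 kcal/mol.
Max at 120° (6.3 kcal/mol), min at 300° (1.3 kcal/mol); barrier = 5.0 kcal/mol.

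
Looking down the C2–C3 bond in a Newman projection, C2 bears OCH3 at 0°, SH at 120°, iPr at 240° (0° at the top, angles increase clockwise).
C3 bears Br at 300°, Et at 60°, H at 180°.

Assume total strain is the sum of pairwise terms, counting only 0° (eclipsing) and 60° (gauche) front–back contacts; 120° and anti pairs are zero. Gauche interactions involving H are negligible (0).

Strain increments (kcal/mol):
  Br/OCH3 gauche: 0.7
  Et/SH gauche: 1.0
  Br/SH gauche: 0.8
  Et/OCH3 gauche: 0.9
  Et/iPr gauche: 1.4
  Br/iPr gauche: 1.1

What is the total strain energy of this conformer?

3.7 kcal/mol

This conformer (staggered): OCH3(0°)/Br(300°) gauche 0.7; OCH3(0°)/Et(60°) gauche 0.9; SH(120°)/Et(60°) gauche 1.0; iPr(240°)/Br(300°) gauche 1.1 → 3.7 kcal/mol.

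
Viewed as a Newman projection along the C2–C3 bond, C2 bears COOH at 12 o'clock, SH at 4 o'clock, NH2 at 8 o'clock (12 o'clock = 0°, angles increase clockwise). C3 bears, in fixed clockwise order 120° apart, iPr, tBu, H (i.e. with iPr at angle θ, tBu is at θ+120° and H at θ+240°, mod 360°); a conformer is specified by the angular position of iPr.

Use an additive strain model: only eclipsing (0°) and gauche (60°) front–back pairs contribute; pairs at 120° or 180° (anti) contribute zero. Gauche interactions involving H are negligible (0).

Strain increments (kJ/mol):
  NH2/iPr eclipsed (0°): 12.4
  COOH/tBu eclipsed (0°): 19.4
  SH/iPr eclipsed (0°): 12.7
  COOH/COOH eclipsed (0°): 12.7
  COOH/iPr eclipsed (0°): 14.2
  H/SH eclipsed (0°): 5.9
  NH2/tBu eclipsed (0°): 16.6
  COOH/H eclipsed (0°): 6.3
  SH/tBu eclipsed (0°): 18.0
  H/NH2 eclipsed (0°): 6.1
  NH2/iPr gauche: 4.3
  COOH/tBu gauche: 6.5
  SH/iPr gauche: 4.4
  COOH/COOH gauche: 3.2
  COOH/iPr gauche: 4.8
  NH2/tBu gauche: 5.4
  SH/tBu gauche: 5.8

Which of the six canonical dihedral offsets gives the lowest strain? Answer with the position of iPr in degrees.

iPr at 0° (eclipsed): COOH(0°)/iPr(0°) eclipsed 14.2; SH(120°)/tBu(120°) eclipsed 18.0; NH2(240°)/H(240°) eclipsed 6.1 → 38.3 kJ/mol.
iPr at 60° (staggered): COOH(0°)/iPr(60°) gauche 4.8; SH(120°)/iPr(60°) gauche 4.4; SH(120°)/tBu(180°) gauche 5.8; NH2(240°)/tBu(180°) gauche 5.4 → 20.4 kJ/mol.
iPr at 120° (eclipsed): COOH(0°)/H(0°) eclipsed 6.3; SH(120°)/iPr(120°) eclipsed 12.7; NH2(240°)/tBu(240°) eclipsed 16.6 → 35.6 kJ/mol.
iPr at 180° (staggered): COOH(0°)/tBu(300°) gauche 6.5; SH(120°)/iPr(180°) gauche 4.4; NH2(240°)/iPr(180°) gauche 4.3; NH2(240°)/tBu(300°) gauche 5.4 → 20.6 kJ/mol.
iPr at 240° (eclipsed): COOH(0°)/tBu(0°) eclipsed 19.4; SH(120°)/H(120°) eclipsed 5.9; NH2(240°)/iPr(240°) eclipsed 12.4 → 37.7 kJ/mol.
iPr at 300° (staggered): COOH(0°)/iPr(300°) gauche 4.8; COOH(0°)/tBu(60°) gauche 6.5; SH(120°)/tBu(60°) gauche 5.8; NH2(240°)/iPr(300°) gauche 4.3 → 21.4 kJ/mol.
The minimum (20.4 kJ/mol) occurs with iPr at 60°.

60°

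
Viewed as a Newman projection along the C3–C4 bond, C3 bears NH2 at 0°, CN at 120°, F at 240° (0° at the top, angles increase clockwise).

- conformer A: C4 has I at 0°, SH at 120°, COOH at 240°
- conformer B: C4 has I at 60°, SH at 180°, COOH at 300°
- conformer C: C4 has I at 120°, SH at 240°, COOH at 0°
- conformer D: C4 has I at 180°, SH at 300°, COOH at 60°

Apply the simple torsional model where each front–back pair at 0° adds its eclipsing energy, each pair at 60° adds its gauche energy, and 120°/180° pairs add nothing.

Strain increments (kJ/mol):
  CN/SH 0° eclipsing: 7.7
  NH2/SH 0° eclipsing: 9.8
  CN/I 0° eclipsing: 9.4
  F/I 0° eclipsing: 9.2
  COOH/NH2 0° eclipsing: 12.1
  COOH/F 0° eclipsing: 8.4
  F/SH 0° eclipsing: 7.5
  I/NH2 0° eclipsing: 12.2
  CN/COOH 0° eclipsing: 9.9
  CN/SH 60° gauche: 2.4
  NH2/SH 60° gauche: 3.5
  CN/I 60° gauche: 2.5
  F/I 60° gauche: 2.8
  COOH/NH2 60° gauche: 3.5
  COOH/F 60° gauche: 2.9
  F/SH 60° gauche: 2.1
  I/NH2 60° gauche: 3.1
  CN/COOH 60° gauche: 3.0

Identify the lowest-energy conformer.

A is eclipsed. NH2 at 0° is eclipsed with I at 0° (12.2); CN at 120° is eclipsed with SH at 120° (7.7); F at 240° is eclipsed with COOH at 240° (8.4). Total 28.3 kJ/mol.
B is staggered. NH2 at 0° is gauche with I at 60° (3.1); NH2 at 0° is gauche with COOH at 300° (3.5); CN at 120° is gauche with I at 60° (2.5); CN at 120° is gauche with SH at 180° (2.4); F at 240° is gauche with SH at 180° (2.1); F at 240° is gauche with COOH at 300° (2.9). Total 16.5 kJ/mol.
C is eclipsed. NH2 at 0° is eclipsed with COOH at 0° (12.1); CN at 120° is eclipsed with I at 120° (9.4); F at 240° is eclipsed with SH at 240° (7.5). Total 29.0 kJ/mol.
D is staggered. NH2 at 0° is gauche with SH at 300° (3.5); NH2 at 0° is gauche with COOH at 60° (3.5); CN at 120° is gauche with I at 180° (2.5); CN at 120° is gauche with COOH at 60° (3.0); F at 240° is gauche with I at 180° (2.8); F at 240° is gauche with SH at 300° (2.1). Total 17.4 kJ/mol.
B has the lowest total (16.5 kJ/mol).

B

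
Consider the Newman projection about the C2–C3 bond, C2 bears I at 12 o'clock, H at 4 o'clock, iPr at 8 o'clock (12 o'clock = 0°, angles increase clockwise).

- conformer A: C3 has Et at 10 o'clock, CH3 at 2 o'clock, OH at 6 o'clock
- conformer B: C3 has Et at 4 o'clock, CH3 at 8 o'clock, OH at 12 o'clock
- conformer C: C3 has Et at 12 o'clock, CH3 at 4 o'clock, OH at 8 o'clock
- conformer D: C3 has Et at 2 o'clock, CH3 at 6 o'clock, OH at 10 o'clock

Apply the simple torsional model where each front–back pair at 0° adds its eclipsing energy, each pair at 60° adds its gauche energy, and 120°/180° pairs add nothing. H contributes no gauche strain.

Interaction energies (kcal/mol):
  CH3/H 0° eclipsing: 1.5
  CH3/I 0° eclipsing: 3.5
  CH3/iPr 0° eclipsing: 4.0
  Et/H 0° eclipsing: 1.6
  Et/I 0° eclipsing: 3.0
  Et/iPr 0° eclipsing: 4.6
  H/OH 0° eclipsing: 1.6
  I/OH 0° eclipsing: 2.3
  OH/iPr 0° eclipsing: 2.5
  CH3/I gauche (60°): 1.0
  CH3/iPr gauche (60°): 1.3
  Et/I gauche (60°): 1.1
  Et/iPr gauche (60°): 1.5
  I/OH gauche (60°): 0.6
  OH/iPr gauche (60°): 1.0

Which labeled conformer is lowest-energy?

D

A (staggered): I(0°)/Et(300°) gauche 1.1; I(0°)/CH3(60°) gauche 1.0; iPr(240°)/Et(300°) gauche 1.5; iPr(240°)/OH(180°) gauche 1.0 → 4.6 kcal/mol.
B (eclipsed): I(0°)/OH(0°) eclipsed 2.3; H(120°)/Et(120°) eclipsed 1.6; iPr(240°)/CH3(240°) eclipsed 4.0 → 7.9 kcal/mol.
C (eclipsed): I(0°)/Et(0°) eclipsed 3.0; H(120°)/CH3(120°) eclipsed 1.5; iPr(240°)/OH(240°) eclipsed 2.5 → 7.0 kcal/mol.
D (staggered): I(0°)/Et(60°) gauche 1.1; I(0°)/OH(300°) gauche 0.6; iPr(240°)/CH3(180°) gauche 1.3; iPr(240°)/OH(300°) gauche 1.0 → 4.0 kcal/mol.
D has the lowest total (4.0 kcal/mol).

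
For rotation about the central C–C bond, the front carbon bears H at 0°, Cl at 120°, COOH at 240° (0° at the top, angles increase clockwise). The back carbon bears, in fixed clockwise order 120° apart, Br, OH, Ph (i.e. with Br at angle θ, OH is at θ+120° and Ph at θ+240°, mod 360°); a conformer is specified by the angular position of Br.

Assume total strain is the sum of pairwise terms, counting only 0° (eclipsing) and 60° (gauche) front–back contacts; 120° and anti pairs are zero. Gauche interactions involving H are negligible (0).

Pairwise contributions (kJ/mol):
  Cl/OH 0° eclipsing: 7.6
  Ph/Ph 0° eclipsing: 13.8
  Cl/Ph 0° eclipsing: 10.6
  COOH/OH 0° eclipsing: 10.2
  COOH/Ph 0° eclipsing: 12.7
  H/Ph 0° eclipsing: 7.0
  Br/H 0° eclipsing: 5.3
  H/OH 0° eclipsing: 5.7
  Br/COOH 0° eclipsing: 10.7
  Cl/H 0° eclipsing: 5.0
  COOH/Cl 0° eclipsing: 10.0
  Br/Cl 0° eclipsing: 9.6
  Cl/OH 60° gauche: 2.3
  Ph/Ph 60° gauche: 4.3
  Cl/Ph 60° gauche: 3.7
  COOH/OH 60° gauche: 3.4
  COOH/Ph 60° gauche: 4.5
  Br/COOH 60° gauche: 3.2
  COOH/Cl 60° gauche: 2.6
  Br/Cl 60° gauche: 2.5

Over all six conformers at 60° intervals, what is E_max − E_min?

Br at 0° (eclipsed): H–Br eclipsed, Cl–OH eclipsed, COOH–Ph eclipsed; 5.3 + 7.6 + 12.7 = 25.6 kJ/mol.
Br at 60° (staggered): Cl–Br gauche, Cl–OH gauche, COOH–OH gauche, COOH–Ph gauche; 2.5 + 2.3 + 3.4 + 4.5 = 12.7 kJ/mol.
Br at 120° (eclipsed): H–Ph eclipsed, Cl–Br eclipsed, COOH–OH eclipsed; 7.0 + 9.6 + 10.2 = 26.8 kJ/mol.
Br at 180° (staggered): Cl–Br gauche, Cl–Ph gauche, COOH–Br gauche, COOH–OH gauche; 2.5 + 3.7 + 3.2 + 3.4 = 12.8 kJ/mol.
Br at 240° (eclipsed): H–OH eclipsed, Cl–Ph eclipsed, COOH–Br eclipsed; 5.7 + 10.6 + 10.7 = 27.0 kJ/mol.
Br at 300° (staggered): Cl–OH gauche, Cl–Ph gauche, COOH–Br gauche, COOH–Ph gauche; 2.3 + 3.7 + 3.2 + 4.5 = 13.7 kJ/mol.
Max at 240° (27.0 kJ/mol), min at 60° (12.7 kJ/mol); barrier = 14.3 kJ/mol.

14.3 kJ/mol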